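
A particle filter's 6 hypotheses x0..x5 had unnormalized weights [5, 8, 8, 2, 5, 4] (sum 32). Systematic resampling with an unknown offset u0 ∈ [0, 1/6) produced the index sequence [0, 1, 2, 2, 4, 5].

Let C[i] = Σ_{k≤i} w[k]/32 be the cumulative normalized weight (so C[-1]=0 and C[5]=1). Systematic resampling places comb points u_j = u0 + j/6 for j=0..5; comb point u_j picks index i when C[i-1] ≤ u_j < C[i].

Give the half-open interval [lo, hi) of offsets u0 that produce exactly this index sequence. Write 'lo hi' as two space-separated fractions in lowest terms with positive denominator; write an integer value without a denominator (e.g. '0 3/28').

7/96 5/32

C = [5/32, 13/32, 21/32, 23/32, 7/8, 1]
j=0 picked index 0: u0 ∈ [0, 5/32)
j=1 picked index 1: u0 ∈ [-1/96, 23/96)
j=2 picked index 2: u0 ∈ [7/96, 31/96)
j=3 picked index 2: u0 ∈ [-3/32, 5/32)
j=4 picked index 4: u0 ∈ [5/96, 5/24)
j=5 picked index 5: u0 ∈ [1/24, 1/6)
intersection: [7/96, 5/32)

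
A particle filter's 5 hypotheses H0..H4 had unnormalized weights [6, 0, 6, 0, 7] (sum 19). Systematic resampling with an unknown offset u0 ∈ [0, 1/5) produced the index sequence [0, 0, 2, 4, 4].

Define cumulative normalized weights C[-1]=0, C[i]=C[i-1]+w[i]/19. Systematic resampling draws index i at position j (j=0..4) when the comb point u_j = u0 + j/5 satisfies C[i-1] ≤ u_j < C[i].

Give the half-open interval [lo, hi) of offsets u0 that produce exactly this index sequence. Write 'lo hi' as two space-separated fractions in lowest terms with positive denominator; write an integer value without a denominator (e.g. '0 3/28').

3/95 11/95

C = [6/19, 6/19, 12/19, 12/19, 1]
j=0 picked index 0: u0 ∈ [0, 6/19)
j=1 picked index 0: u0 ∈ [-1/5, 11/95)
j=2 picked index 2: u0 ∈ [-8/95, 22/95)
j=3 picked index 4: u0 ∈ [3/95, 2/5)
j=4 picked index 4: u0 ∈ [-16/95, 1/5)
intersection: [3/95, 11/95)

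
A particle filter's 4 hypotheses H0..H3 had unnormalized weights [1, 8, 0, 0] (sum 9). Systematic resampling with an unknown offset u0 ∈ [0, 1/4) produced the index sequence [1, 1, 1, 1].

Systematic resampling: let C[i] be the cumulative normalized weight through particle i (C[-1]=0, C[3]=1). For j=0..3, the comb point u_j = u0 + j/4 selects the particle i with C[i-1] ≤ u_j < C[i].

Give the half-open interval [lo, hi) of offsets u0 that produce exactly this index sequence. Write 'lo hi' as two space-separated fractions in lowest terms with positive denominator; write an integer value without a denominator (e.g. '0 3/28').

1/9 1/4

C = [1/9, 1, 1, 1]
j=0 picked index 1: u0 ∈ [1/9, 1)
j=1 picked index 1: u0 ∈ [-5/36, 3/4)
j=2 picked index 1: u0 ∈ [-7/18, 1/2)
j=3 picked index 1: u0 ∈ [-23/36, 1/4)
intersection: [1/9, 1/4)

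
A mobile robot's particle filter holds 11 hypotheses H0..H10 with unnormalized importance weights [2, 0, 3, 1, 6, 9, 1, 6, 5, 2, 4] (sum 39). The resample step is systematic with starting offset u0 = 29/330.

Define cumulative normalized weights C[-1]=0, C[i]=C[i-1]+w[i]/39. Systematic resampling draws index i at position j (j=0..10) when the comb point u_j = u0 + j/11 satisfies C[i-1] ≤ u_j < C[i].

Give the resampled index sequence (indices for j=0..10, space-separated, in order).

2 4 4 5 5 6 7 8 8 10 10

C = [2/39, 2/39, 5/39, 2/13, 4/13, 7/13, 22/39, 28/39, 11/13, 35/39, 1]
j=0: u_0=29/330 ∈ [2/39, 5/39) → index 2
j=1: u_1=59/330 ∈ [2/13, 4/13) → index 4
j=2: u_2=89/330 ∈ [2/13, 4/13) → index 4
j=3: u_3=119/330 ∈ [4/13, 7/13) → index 5
j=4: u_4=149/330 ∈ [4/13, 7/13) → index 5
j=5: u_5=179/330 ∈ [7/13, 22/39) → index 6
j=6: u_6=19/30 ∈ [22/39, 28/39) → index 7
j=7: u_7=239/330 ∈ [28/39, 11/13) → index 8
j=8: u_8=269/330 ∈ [28/39, 11/13) → index 8
j=9: u_9=299/330 ∈ [35/39, 1) → index 10
j=10: u_10=329/330 ∈ [35/39, 1) → index 10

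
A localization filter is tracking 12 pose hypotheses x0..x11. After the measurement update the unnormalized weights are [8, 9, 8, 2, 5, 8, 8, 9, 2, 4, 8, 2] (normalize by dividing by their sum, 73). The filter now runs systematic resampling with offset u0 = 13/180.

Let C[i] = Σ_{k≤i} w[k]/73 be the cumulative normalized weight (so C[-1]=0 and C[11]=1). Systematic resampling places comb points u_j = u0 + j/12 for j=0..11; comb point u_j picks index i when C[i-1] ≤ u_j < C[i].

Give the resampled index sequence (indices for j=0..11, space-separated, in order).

0 1 2 2 4 5 6 6 7 9 10 11

C = [8/73, 17/73, 25/73, 27/73, 32/73, 40/73, 48/73, 57/73, 59/73, 63/73, 71/73, 1]
j=0: u_0=13/180 ∈ [0, 8/73) → index 0
j=1: u_1=7/45 ∈ [8/73, 17/73) → index 1
j=2: u_2=43/180 ∈ [17/73, 25/73) → index 2
j=3: u_3=29/90 ∈ [17/73, 25/73) → index 2
j=4: u_4=73/180 ∈ [27/73, 32/73) → index 4
j=5: u_5=22/45 ∈ [32/73, 40/73) → index 5
j=6: u_6=103/180 ∈ [40/73, 48/73) → index 6
j=7: u_7=59/90 ∈ [40/73, 48/73) → index 6
j=8: u_8=133/180 ∈ [48/73, 57/73) → index 7
j=9: u_9=37/45 ∈ [59/73, 63/73) → index 9
j=10: u_10=163/180 ∈ [63/73, 71/73) → index 10
j=11: u_11=89/90 ∈ [71/73, 1) → index 11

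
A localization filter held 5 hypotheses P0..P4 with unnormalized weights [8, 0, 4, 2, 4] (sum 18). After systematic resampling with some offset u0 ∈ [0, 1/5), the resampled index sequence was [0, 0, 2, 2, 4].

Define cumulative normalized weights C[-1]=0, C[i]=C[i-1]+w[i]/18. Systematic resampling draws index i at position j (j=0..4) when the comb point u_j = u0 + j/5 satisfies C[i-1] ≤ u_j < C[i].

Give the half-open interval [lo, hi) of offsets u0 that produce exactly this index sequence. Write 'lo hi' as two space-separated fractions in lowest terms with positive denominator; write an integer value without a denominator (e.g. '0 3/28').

2/45 1/15

C = [4/9, 4/9, 2/3, 7/9, 1]
j=0 picked index 0: u0 ∈ [0, 4/9)
j=1 picked index 0: u0 ∈ [-1/5, 11/45)
j=2 picked index 2: u0 ∈ [2/45, 4/15)
j=3 picked index 2: u0 ∈ [-7/45, 1/15)
j=4 picked index 4: u0 ∈ [-1/45, 1/5)
intersection: [2/45, 1/15)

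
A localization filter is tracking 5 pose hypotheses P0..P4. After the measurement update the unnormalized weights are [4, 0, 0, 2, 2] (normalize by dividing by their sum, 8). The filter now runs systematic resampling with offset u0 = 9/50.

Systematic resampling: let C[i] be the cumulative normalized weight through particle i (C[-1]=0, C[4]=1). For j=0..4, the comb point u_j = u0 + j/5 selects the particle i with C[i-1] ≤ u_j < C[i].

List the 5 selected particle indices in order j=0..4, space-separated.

0 0 3 4 4

C = [1/2, 1/2, 1/2, 3/4, 1]
j=0: u_0=9/50 ∈ [0, 1/2) → index 0
j=1: u_1=19/50 ∈ [0, 1/2) → index 0
j=2: u_2=29/50 ∈ [1/2, 3/4) → index 3
j=3: u_3=39/50 ∈ [3/4, 1) → index 4
j=4: u_4=49/50 ∈ [3/4, 1) → index 4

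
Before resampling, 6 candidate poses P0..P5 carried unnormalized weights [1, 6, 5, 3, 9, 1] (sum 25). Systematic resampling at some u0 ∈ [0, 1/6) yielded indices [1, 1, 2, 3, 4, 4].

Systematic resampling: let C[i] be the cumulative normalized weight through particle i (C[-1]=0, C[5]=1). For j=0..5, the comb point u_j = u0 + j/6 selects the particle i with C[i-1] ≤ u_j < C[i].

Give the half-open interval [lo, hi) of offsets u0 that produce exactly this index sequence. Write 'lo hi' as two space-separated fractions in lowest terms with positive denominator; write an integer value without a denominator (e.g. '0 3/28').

1/25 1/10

C = [1/25, 7/25, 12/25, 3/5, 24/25, 1]
j=0 picked index 1: u0 ∈ [1/25, 7/25)
j=1 picked index 1: u0 ∈ [-19/150, 17/150)
j=2 picked index 2: u0 ∈ [-4/75, 11/75)
j=3 picked index 3: u0 ∈ [-1/50, 1/10)
j=4 picked index 4: u0 ∈ [-1/15, 22/75)
j=5 picked index 4: u0 ∈ [-7/30, 19/150)
intersection: [1/25, 1/10)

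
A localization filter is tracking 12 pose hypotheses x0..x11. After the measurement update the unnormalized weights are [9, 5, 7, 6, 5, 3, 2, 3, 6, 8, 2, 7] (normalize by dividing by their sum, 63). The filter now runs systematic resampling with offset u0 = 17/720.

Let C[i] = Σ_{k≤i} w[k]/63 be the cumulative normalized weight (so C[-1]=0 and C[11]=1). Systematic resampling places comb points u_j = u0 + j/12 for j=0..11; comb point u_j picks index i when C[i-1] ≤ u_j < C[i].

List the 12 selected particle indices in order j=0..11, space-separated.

0 0 1 2 3 4 5 7 8 9 9 11

C = [1/7, 2/9, 1/3, 3/7, 32/63, 5/9, 37/63, 40/63, 46/63, 6/7, 8/9, 1]
j=0: u_0=17/720 ∈ [0, 1/7) → index 0
j=1: u_1=77/720 ∈ [0, 1/7) → index 0
j=2: u_2=137/720 ∈ [1/7, 2/9) → index 1
j=3: u_3=197/720 ∈ [2/9, 1/3) → index 2
j=4: u_4=257/720 ∈ [1/3, 3/7) → index 3
j=5: u_5=317/720 ∈ [3/7, 32/63) → index 4
j=6: u_6=377/720 ∈ [32/63, 5/9) → index 5
j=7: u_7=437/720 ∈ [37/63, 40/63) → index 7
j=8: u_8=497/720 ∈ [40/63, 46/63) → index 8
j=9: u_9=557/720 ∈ [46/63, 6/7) → index 9
j=10: u_10=617/720 ∈ [46/63, 6/7) → index 9
j=11: u_11=677/720 ∈ [8/9, 1) → index 11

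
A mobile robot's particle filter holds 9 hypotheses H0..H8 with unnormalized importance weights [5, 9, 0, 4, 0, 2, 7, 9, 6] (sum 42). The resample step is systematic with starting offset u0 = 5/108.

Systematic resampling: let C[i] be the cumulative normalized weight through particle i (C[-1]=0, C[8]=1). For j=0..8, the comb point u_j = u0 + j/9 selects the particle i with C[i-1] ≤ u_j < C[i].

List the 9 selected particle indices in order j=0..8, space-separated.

0 1 1 3 6 6 7 7 8

C = [5/42, 1/3, 1/3, 3/7, 3/7, 10/21, 9/14, 6/7, 1]
j=0: u_0=5/108 ∈ [0, 5/42) → index 0
j=1: u_1=17/108 ∈ [5/42, 1/3) → index 1
j=2: u_2=29/108 ∈ [5/42, 1/3) → index 1
j=3: u_3=41/108 ∈ [1/3, 3/7) → index 3
j=4: u_4=53/108 ∈ [10/21, 9/14) → index 6
j=5: u_5=65/108 ∈ [10/21, 9/14) → index 6
j=6: u_6=77/108 ∈ [9/14, 6/7) → index 7
j=7: u_7=89/108 ∈ [9/14, 6/7) → index 7
j=8: u_8=101/108 ∈ [6/7, 1) → index 8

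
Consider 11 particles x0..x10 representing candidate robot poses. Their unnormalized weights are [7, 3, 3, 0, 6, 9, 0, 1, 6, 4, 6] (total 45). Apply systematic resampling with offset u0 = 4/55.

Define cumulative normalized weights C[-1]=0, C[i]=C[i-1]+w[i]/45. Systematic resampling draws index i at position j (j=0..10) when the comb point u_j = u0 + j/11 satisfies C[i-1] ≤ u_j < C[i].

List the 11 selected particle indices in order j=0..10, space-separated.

0 1 2 4 5 5 5 8 9 10 10

C = [7/45, 2/9, 13/45, 13/45, 19/45, 28/45, 28/45, 29/45, 7/9, 13/15, 1]
j=0: u_0=4/55 ∈ [0, 7/45) → index 0
j=1: u_1=9/55 ∈ [7/45, 2/9) → index 1
j=2: u_2=14/55 ∈ [2/9, 13/45) → index 2
j=3: u_3=19/55 ∈ [13/45, 19/45) → index 4
j=4: u_4=24/55 ∈ [19/45, 28/45) → index 5
j=5: u_5=29/55 ∈ [19/45, 28/45) → index 5
j=6: u_6=34/55 ∈ [19/45, 28/45) → index 5
j=7: u_7=39/55 ∈ [29/45, 7/9) → index 8
j=8: u_8=4/5 ∈ [7/9, 13/15) → index 9
j=9: u_9=49/55 ∈ [13/15, 1) → index 10
j=10: u_10=54/55 ∈ [13/15, 1) → index 10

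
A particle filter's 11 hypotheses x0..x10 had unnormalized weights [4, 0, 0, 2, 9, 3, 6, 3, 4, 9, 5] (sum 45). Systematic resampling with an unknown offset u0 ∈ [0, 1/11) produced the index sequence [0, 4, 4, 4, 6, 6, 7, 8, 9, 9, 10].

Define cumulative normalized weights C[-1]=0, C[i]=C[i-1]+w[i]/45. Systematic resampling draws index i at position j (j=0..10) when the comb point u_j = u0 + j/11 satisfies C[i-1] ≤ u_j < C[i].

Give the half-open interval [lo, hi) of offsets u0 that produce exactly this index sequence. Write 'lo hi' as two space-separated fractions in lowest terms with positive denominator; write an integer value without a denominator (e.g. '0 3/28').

C = [4/45, 4/45, 4/45, 2/15, 1/3, 2/5, 8/15, 3/5, 31/45, 8/9, 1]
j=0 picked index 0: u0 ∈ [0, 4/45)
j=1 picked index 4: u0 ∈ [7/165, 8/33)
j=2 picked index 4: u0 ∈ [-8/165, 5/33)
j=3 picked index 4: u0 ∈ [-23/165, 2/33)
j=4 picked index 6: u0 ∈ [2/55, 28/165)
j=5 picked index 6: u0 ∈ [-3/55, 13/165)
j=6 picked index 7: u0 ∈ [-2/165, 3/55)
j=7 picked index 8: u0 ∈ [-2/55, 26/495)
j=8 picked index 9: u0 ∈ [-19/495, 16/99)
j=9 picked index 9: u0 ∈ [-64/495, 7/99)
j=10 picked index 10: u0 ∈ [-2/99, 1/11)
intersection: [7/165, 26/495)

7/165 26/495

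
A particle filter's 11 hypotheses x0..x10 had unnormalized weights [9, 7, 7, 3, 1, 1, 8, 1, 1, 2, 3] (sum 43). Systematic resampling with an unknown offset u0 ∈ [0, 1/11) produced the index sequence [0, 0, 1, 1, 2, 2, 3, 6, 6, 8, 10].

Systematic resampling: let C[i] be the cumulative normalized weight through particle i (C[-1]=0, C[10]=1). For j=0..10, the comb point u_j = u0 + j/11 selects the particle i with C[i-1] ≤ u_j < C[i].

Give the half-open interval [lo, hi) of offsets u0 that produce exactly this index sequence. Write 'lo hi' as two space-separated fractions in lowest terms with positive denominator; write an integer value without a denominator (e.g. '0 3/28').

20/473 28/473

C = [9/43, 16/43, 23/43, 26/43, 27/43, 28/43, 36/43, 37/43, 38/43, 40/43, 1]
j=0 picked index 0: u0 ∈ [0, 9/43)
j=1 picked index 0: u0 ∈ [-1/11, 56/473)
j=2 picked index 1: u0 ∈ [13/473, 90/473)
j=3 picked index 1: u0 ∈ [-30/473, 47/473)
j=4 picked index 2: u0 ∈ [4/473, 81/473)
j=5 picked index 2: u0 ∈ [-39/473, 38/473)
j=6 picked index 3: u0 ∈ [-5/473, 28/473)
j=7 picked index 6: u0 ∈ [7/473, 95/473)
j=8 picked index 6: u0 ∈ [-36/473, 52/473)
j=9 picked index 8: u0 ∈ [20/473, 31/473)
j=10 picked index 10: u0 ∈ [10/473, 1/11)
intersection: [20/473, 28/473)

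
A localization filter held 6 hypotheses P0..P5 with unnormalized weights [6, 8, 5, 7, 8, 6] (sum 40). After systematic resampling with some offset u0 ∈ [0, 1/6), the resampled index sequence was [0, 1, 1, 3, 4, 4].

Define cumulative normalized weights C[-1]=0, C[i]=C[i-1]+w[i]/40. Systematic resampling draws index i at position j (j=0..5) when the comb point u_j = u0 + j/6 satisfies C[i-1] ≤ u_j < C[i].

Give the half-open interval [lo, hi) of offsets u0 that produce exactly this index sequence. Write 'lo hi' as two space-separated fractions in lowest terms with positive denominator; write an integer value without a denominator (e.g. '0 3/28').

C = [3/20, 7/20, 19/40, 13/20, 17/20, 1]
j=0 picked index 0: u0 ∈ [0, 3/20)
j=1 picked index 1: u0 ∈ [-1/60, 11/60)
j=2 picked index 1: u0 ∈ [-11/60, 1/60)
j=3 picked index 3: u0 ∈ [-1/40, 3/20)
j=4 picked index 4: u0 ∈ [-1/60, 11/60)
j=5 picked index 4: u0 ∈ [-11/60, 1/60)
intersection: [0, 1/60)

0 1/60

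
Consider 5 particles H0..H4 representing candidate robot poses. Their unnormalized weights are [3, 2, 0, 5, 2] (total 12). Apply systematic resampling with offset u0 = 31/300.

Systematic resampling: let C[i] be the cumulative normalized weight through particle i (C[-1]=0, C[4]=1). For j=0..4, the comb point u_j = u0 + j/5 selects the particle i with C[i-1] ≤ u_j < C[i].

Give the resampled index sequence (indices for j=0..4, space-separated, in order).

0 1 3 3 4

C = [1/4, 5/12, 5/12, 5/6, 1]
j=0: u_0=31/300 ∈ [0, 1/4) → index 0
j=1: u_1=91/300 ∈ [1/4, 5/12) → index 1
j=2: u_2=151/300 ∈ [5/12, 5/6) → index 3
j=3: u_3=211/300 ∈ [5/12, 5/6) → index 3
j=4: u_4=271/300 ∈ [5/6, 1) → index 4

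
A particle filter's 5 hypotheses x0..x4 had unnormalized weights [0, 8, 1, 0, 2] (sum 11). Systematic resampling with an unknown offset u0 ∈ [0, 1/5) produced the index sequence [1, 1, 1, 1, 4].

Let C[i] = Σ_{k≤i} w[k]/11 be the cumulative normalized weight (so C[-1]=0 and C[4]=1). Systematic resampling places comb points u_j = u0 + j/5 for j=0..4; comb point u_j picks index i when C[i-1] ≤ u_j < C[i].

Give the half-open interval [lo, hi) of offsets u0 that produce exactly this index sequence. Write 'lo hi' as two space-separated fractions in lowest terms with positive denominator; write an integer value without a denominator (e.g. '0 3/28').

1/55 7/55

C = [0, 8/11, 9/11, 9/11, 1]
j=0 picked index 1: u0 ∈ [0, 8/11)
j=1 picked index 1: u0 ∈ [-1/5, 29/55)
j=2 picked index 1: u0 ∈ [-2/5, 18/55)
j=3 picked index 1: u0 ∈ [-3/5, 7/55)
j=4 picked index 4: u0 ∈ [1/55, 1/5)
intersection: [1/55, 7/55)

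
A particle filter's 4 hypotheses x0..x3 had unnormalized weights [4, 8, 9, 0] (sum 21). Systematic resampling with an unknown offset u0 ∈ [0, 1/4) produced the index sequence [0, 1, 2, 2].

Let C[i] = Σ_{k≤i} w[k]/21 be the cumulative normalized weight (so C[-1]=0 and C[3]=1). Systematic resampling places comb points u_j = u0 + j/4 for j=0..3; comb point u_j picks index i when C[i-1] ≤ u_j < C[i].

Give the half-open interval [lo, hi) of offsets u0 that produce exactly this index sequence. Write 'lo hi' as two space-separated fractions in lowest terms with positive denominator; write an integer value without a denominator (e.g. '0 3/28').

1/14 4/21

C = [4/21, 4/7, 1, 1]
j=0 picked index 0: u0 ∈ [0, 4/21)
j=1 picked index 1: u0 ∈ [-5/84, 9/28)
j=2 picked index 2: u0 ∈ [1/14, 1/2)
j=3 picked index 2: u0 ∈ [-5/28, 1/4)
intersection: [1/14, 4/21)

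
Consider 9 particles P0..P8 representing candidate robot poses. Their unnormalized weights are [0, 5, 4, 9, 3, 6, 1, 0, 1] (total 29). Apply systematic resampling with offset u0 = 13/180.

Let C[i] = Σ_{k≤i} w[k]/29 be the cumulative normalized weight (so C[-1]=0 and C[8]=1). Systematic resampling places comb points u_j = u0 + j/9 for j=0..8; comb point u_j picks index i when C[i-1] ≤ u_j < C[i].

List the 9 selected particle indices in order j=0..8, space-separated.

C = [0, 5/29, 9/29, 18/29, 21/29, 27/29, 28/29, 28/29, 1]
j=0: u_0=13/180 ∈ [0, 5/29) → index 1
j=1: u_1=11/60 ∈ [5/29, 9/29) → index 2
j=2: u_2=53/180 ∈ [5/29, 9/29) → index 2
j=3: u_3=73/180 ∈ [9/29, 18/29) → index 3
j=4: u_4=31/60 ∈ [9/29, 18/29) → index 3
j=5: u_5=113/180 ∈ [18/29, 21/29) → index 4
j=6: u_6=133/180 ∈ [21/29, 27/29) → index 5
j=7: u_7=17/20 ∈ [21/29, 27/29) → index 5
j=8: u_8=173/180 ∈ [27/29, 28/29) → index 6

1 2 2 3 3 4 5 5 6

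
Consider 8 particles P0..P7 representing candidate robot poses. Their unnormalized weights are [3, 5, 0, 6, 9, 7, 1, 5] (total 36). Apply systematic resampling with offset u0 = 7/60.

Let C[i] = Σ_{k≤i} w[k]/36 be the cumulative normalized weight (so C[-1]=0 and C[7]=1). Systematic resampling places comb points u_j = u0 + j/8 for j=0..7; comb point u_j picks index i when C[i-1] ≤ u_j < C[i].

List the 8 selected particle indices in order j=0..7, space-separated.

1 3 3 4 4 5 7 7

C = [1/12, 2/9, 2/9, 7/18, 23/36, 5/6, 31/36, 1]
j=0: u_0=7/60 ∈ [1/12, 2/9) → index 1
j=1: u_1=29/120 ∈ [2/9, 7/18) → index 3
j=2: u_2=11/30 ∈ [2/9, 7/18) → index 3
j=3: u_3=59/120 ∈ [7/18, 23/36) → index 4
j=4: u_4=37/60 ∈ [7/18, 23/36) → index 4
j=5: u_5=89/120 ∈ [23/36, 5/6) → index 5
j=6: u_6=13/15 ∈ [31/36, 1) → index 7
j=7: u_7=119/120 ∈ [31/36, 1) → index 7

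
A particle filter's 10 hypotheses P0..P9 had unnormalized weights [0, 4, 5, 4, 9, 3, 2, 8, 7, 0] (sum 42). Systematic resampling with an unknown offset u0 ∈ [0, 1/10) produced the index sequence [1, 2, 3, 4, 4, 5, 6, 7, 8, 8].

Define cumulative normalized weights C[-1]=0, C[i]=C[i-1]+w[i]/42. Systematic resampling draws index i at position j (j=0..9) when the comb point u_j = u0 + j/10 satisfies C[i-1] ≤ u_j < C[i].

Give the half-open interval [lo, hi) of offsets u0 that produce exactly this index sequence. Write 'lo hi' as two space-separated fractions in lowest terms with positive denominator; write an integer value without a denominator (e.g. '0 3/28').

1/30 3/70

C = [0, 2/21, 3/14, 13/42, 11/21, 25/42, 9/14, 5/6, 1, 1]
j=0 picked index 1: u0 ∈ [0, 2/21)
j=1 picked index 2: u0 ∈ [-1/210, 4/35)
j=2 picked index 3: u0 ∈ [1/70, 23/210)
j=3 picked index 4: u0 ∈ [1/105, 47/210)
j=4 picked index 4: u0 ∈ [-19/210, 13/105)
j=5 picked index 5: u0 ∈ [1/42, 2/21)
j=6 picked index 6: u0 ∈ [-1/210, 3/70)
j=7 picked index 7: u0 ∈ [-2/35, 2/15)
j=8 picked index 8: u0 ∈ [1/30, 1/5)
j=9 picked index 8: u0 ∈ [-1/15, 1/10)
intersection: [1/30, 3/70)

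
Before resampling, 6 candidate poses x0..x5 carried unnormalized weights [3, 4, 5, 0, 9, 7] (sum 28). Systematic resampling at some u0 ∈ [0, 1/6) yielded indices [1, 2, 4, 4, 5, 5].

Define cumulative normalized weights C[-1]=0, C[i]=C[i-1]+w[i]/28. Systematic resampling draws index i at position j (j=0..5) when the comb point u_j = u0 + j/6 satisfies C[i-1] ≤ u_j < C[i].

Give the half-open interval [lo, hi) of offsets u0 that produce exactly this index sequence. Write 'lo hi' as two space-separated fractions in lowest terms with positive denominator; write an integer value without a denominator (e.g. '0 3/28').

C = [3/28, 1/4, 3/7, 3/7, 3/4, 1]
j=0 picked index 1: u0 ∈ [3/28, 1/4)
j=1 picked index 2: u0 ∈ [1/12, 11/42)
j=2 picked index 4: u0 ∈ [2/21, 5/12)
j=3 picked index 4: u0 ∈ [-1/14, 1/4)
j=4 picked index 5: u0 ∈ [1/12, 1/3)
j=5 picked index 5: u0 ∈ [-1/12, 1/6)
intersection: [3/28, 1/6)

3/28 1/6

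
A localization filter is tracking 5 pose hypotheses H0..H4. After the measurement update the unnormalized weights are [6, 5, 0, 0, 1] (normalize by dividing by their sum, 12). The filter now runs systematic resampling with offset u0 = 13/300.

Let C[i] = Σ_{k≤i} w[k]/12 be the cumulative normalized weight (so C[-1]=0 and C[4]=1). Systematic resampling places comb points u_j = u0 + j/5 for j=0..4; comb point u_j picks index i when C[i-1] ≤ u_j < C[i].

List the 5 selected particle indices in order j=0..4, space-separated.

C = [1/2, 11/12, 11/12, 11/12, 1]
j=0: u_0=13/300 ∈ [0, 1/2) → index 0
j=1: u_1=73/300 ∈ [0, 1/2) → index 0
j=2: u_2=133/300 ∈ [0, 1/2) → index 0
j=3: u_3=193/300 ∈ [1/2, 11/12) → index 1
j=4: u_4=253/300 ∈ [1/2, 11/12) → index 1

0 0 0 1 1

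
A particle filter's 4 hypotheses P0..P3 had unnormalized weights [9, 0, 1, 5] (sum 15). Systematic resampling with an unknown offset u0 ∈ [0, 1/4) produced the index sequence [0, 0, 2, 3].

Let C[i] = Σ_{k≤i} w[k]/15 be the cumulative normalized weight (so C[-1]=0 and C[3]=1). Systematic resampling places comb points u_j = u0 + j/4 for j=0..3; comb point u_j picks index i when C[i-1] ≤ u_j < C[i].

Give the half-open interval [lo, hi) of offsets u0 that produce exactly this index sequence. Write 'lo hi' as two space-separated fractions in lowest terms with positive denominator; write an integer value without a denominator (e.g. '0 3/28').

C = [3/5, 3/5, 2/3, 1]
j=0 picked index 0: u0 ∈ [0, 3/5)
j=1 picked index 0: u0 ∈ [-1/4, 7/20)
j=2 picked index 2: u0 ∈ [1/10, 1/6)
j=3 picked index 3: u0 ∈ [-1/12, 1/4)
intersection: [1/10, 1/6)

1/10 1/6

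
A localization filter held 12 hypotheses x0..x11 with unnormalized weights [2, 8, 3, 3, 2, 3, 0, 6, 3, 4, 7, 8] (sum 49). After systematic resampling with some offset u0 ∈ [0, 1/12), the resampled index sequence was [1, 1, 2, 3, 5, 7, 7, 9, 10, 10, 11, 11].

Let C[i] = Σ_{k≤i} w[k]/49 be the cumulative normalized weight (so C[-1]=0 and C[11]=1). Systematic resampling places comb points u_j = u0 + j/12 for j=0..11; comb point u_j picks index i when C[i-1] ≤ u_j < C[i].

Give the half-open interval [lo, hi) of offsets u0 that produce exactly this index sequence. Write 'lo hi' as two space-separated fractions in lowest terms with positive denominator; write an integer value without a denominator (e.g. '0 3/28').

C = [2/49, 10/49, 13/49, 16/49, 18/49, 3/7, 3/7, 27/49, 30/49, 34/49, 41/49, 1]
j=0 picked index 1: u0 ∈ [2/49, 10/49)
j=1 picked index 1: u0 ∈ [-25/588, 71/588)
j=2 picked index 2: u0 ∈ [11/294, 29/294)
j=3 picked index 3: u0 ∈ [3/196, 15/196)
j=4 picked index 5: u0 ∈ [5/147, 2/21)
j=5 picked index 7: u0 ∈ [1/84, 79/588)
j=6 picked index 7: u0 ∈ [-1/14, 5/98)
j=7 picked index 9: u0 ∈ [17/588, 65/588)
j=8 picked index 10: u0 ∈ [4/147, 25/147)
j=9 picked index 10: u0 ∈ [-11/196, 17/196)
j=10 picked index 11: u0 ∈ [1/294, 1/6)
j=11 picked index 11: u0 ∈ [-47/588, 1/12)
intersection: [2/49, 5/98)

2/49 5/98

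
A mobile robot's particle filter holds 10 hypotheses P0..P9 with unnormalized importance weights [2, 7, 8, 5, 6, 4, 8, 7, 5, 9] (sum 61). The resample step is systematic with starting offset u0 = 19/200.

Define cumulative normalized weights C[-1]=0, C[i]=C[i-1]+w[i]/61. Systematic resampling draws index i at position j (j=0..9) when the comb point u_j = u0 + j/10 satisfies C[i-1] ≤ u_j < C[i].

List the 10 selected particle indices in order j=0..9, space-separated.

1 2 3 4 5 6 7 8 9 9

C = [2/61, 9/61, 17/61, 22/61, 28/61, 32/61, 40/61, 47/61, 52/61, 1]
j=0: u_0=19/200 ∈ [2/61, 9/61) → index 1
j=1: u_1=39/200 ∈ [9/61, 17/61) → index 2
j=2: u_2=59/200 ∈ [17/61, 22/61) → index 3
j=3: u_3=79/200 ∈ [22/61, 28/61) → index 4
j=4: u_4=99/200 ∈ [28/61, 32/61) → index 5
j=5: u_5=119/200 ∈ [32/61, 40/61) → index 6
j=6: u_6=139/200 ∈ [40/61, 47/61) → index 7
j=7: u_7=159/200 ∈ [47/61, 52/61) → index 8
j=8: u_8=179/200 ∈ [52/61, 1) → index 9
j=9: u_9=199/200 ∈ [52/61, 1) → index 9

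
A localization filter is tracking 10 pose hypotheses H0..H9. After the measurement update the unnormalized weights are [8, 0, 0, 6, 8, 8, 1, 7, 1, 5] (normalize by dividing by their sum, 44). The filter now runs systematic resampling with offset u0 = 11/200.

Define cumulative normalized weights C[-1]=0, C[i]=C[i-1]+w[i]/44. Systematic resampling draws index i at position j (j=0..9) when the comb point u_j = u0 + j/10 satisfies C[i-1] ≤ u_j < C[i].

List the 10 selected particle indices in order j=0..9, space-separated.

C = [2/11, 2/11, 2/11, 7/22, 1/2, 15/22, 31/44, 19/22, 39/44, 1]
j=0: u_0=11/200 ∈ [0, 2/11) → index 0
j=1: u_1=31/200 ∈ [0, 2/11) → index 0
j=2: u_2=51/200 ∈ [2/11, 7/22) → index 3
j=3: u_3=71/200 ∈ [7/22, 1/2) → index 4
j=4: u_4=91/200 ∈ [7/22, 1/2) → index 4
j=5: u_5=111/200 ∈ [1/2, 15/22) → index 5
j=6: u_6=131/200 ∈ [1/2, 15/22) → index 5
j=7: u_7=151/200 ∈ [31/44, 19/22) → index 7
j=8: u_8=171/200 ∈ [31/44, 19/22) → index 7
j=9: u_9=191/200 ∈ [39/44, 1) → index 9

0 0 3 4 4 5 5 7 7 9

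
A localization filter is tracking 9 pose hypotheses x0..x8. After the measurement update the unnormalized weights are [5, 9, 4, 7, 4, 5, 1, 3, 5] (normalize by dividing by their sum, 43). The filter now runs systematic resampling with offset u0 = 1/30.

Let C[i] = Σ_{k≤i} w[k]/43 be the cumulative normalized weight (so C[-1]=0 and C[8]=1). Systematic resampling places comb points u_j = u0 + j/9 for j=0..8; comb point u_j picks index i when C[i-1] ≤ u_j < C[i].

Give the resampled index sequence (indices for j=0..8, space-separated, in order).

C = [5/43, 14/43, 18/43, 25/43, 29/43, 34/43, 35/43, 38/43, 1]
j=0: u_0=1/30 ∈ [0, 5/43) → index 0
j=1: u_1=13/90 ∈ [5/43, 14/43) → index 1
j=2: u_2=23/90 ∈ [5/43, 14/43) → index 1
j=3: u_3=11/30 ∈ [14/43, 18/43) → index 2
j=4: u_4=43/90 ∈ [18/43, 25/43) → index 3
j=5: u_5=53/90 ∈ [25/43, 29/43) → index 4
j=6: u_6=7/10 ∈ [29/43, 34/43) → index 5
j=7: u_7=73/90 ∈ [34/43, 35/43) → index 6
j=8: u_8=83/90 ∈ [38/43, 1) → index 8

0 1 1 2 3 4 5 6 8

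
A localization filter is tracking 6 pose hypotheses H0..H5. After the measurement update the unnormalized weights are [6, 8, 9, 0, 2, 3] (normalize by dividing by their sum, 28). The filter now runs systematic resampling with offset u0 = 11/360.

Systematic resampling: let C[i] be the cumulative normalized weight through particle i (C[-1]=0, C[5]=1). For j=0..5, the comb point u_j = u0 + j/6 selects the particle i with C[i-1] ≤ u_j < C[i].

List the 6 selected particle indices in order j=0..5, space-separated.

0 0 1 2 2 4

C = [3/14, 1/2, 23/28, 23/28, 25/28, 1]
j=0: u_0=11/360 ∈ [0, 3/14) → index 0
j=1: u_1=71/360 ∈ [0, 3/14) → index 0
j=2: u_2=131/360 ∈ [3/14, 1/2) → index 1
j=3: u_3=191/360 ∈ [1/2, 23/28) → index 2
j=4: u_4=251/360 ∈ [1/2, 23/28) → index 2
j=5: u_5=311/360 ∈ [23/28, 25/28) → index 4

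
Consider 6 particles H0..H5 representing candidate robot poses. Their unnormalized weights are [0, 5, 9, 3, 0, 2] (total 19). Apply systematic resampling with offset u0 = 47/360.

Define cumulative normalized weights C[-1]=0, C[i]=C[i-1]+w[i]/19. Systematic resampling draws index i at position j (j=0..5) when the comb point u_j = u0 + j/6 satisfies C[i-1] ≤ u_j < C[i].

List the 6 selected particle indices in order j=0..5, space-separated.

C = [0, 5/19, 14/19, 17/19, 17/19, 1]
j=0: u_0=47/360 ∈ [0, 5/19) → index 1
j=1: u_1=107/360 ∈ [5/19, 14/19) → index 2
j=2: u_2=167/360 ∈ [5/19, 14/19) → index 2
j=3: u_3=227/360 ∈ [5/19, 14/19) → index 2
j=4: u_4=287/360 ∈ [14/19, 17/19) → index 3
j=5: u_5=347/360 ∈ [17/19, 1) → index 5

1 2 2 2 3 5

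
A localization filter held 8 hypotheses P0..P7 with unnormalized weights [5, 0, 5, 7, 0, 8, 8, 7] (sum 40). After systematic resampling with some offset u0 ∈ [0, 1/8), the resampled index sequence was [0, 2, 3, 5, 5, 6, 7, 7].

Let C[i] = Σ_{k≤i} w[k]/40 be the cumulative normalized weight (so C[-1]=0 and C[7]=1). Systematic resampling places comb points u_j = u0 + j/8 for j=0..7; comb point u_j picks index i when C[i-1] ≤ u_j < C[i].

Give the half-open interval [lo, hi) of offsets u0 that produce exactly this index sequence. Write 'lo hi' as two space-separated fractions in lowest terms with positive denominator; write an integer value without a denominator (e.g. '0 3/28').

3/40 1/8

C = [1/8, 1/8, 1/4, 17/40, 17/40, 5/8, 33/40, 1]
j=0 picked index 0: u0 ∈ [0, 1/8)
j=1 picked index 2: u0 ∈ [0, 1/8)
j=2 picked index 3: u0 ∈ [0, 7/40)
j=3 picked index 5: u0 ∈ [1/20, 1/4)
j=4 picked index 5: u0 ∈ [-3/40, 1/8)
j=5 picked index 6: u0 ∈ [0, 1/5)
j=6 picked index 7: u0 ∈ [3/40, 1/4)
j=7 picked index 7: u0 ∈ [-1/20, 1/8)
intersection: [3/40, 1/8)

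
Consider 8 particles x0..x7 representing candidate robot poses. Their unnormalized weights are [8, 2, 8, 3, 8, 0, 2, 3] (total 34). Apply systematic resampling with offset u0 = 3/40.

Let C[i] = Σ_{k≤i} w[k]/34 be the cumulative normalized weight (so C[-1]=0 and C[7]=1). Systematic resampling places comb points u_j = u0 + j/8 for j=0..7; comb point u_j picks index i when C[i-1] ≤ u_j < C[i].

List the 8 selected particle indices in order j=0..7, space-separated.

0 0 2 2 3 4 4 7

C = [4/17, 5/17, 9/17, 21/34, 29/34, 29/34, 31/34, 1]
j=0: u_0=3/40 ∈ [0, 4/17) → index 0
j=1: u_1=1/5 ∈ [0, 4/17) → index 0
j=2: u_2=13/40 ∈ [5/17, 9/17) → index 2
j=3: u_3=9/20 ∈ [5/17, 9/17) → index 2
j=4: u_4=23/40 ∈ [9/17, 21/34) → index 3
j=5: u_5=7/10 ∈ [21/34, 29/34) → index 4
j=6: u_6=33/40 ∈ [21/34, 29/34) → index 4
j=7: u_7=19/20 ∈ [31/34, 1) → index 7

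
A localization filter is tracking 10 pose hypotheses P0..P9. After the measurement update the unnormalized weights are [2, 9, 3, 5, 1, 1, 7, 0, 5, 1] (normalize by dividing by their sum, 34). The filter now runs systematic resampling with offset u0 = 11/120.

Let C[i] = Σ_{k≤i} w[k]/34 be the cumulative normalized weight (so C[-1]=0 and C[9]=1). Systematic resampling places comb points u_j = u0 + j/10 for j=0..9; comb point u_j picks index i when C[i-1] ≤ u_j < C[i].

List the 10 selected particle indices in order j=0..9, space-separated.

1 1 1 2 3 5 6 6 8 9

C = [1/17, 11/34, 7/17, 19/34, 10/17, 21/34, 14/17, 14/17, 33/34, 1]
j=0: u_0=11/120 ∈ [1/17, 11/34) → index 1
j=1: u_1=23/120 ∈ [1/17, 11/34) → index 1
j=2: u_2=7/24 ∈ [1/17, 11/34) → index 1
j=3: u_3=47/120 ∈ [11/34, 7/17) → index 2
j=4: u_4=59/120 ∈ [7/17, 19/34) → index 3
j=5: u_5=71/120 ∈ [10/17, 21/34) → index 5
j=6: u_6=83/120 ∈ [21/34, 14/17) → index 6
j=7: u_7=19/24 ∈ [21/34, 14/17) → index 6
j=8: u_8=107/120 ∈ [14/17, 33/34) → index 8
j=9: u_9=119/120 ∈ [33/34, 1) → index 9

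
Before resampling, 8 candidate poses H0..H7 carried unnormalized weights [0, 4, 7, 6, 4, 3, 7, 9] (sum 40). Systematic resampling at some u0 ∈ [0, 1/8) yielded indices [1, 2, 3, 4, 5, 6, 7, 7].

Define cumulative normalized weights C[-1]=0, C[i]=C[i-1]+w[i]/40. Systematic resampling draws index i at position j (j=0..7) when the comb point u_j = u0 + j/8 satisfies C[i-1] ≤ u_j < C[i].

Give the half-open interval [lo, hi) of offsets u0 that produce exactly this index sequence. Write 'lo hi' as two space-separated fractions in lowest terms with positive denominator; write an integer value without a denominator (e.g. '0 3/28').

1/20 1/10

C = [0, 1/10, 11/40, 17/40, 21/40, 3/5, 31/40, 1]
j=0 picked index 1: u0 ∈ [0, 1/10)
j=1 picked index 2: u0 ∈ [-1/40, 3/20)
j=2 picked index 3: u0 ∈ [1/40, 7/40)
j=3 picked index 4: u0 ∈ [1/20, 3/20)
j=4 picked index 5: u0 ∈ [1/40, 1/10)
j=5 picked index 6: u0 ∈ [-1/40, 3/20)
j=6 picked index 7: u0 ∈ [1/40, 1/4)
j=7 picked index 7: u0 ∈ [-1/10, 1/8)
intersection: [1/20, 1/10)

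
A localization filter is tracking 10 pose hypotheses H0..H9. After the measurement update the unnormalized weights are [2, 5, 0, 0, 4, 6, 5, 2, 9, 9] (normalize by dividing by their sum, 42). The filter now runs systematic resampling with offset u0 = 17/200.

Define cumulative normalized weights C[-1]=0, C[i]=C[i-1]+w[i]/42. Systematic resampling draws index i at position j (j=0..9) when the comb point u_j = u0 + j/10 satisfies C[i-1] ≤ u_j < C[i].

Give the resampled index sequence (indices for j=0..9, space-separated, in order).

1 4 5 5 6 8 8 8 9 9

C = [1/21, 1/6, 1/6, 1/6, 11/42, 17/42, 11/21, 4/7, 11/14, 1]
j=0: u_0=17/200 ∈ [1/21, 1/6) → index 1
j=1: u_1=37/200 ∈ [1/6, 11/42) → index 4
j=2: u_2=57/200 ∈ [11/42, 17/42) → index 5
j=3: u_3=77/200 ∈ [11/42, 17/42) → index 5
j=4: u_4=97/200 ∈ [17/42, 11/21) → index 6
j=5: u_5=117/200 ∈ [4/7, 11/14) → index 8
j=6: u_6=137/200 ∈ [4/7, 11/14) → index 8
j=7: u_7=157/200 ∈ [4/7, 11/14) → index 8
j=8: u_8=177/200 ∈ [11/14, 1) → index 9
j=9: u_9=197/200 ∈ [11/14, 1) → index 9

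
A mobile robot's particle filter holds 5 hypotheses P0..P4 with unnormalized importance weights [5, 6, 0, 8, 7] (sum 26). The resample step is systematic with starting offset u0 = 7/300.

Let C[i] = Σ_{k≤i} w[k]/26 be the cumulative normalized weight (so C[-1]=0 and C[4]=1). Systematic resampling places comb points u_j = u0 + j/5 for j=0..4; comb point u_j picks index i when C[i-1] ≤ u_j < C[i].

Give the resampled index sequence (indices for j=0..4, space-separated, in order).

C = [5/26, 11/26, 11/26, 19/26, 1]
j=0: u_0=7/300 ∈ [0, 5/26) → index 0
j=1: u_1=67/300 ∈ [5/26, 11/26) → index 1
j=2: u_2=127/300 ∈ [11/26, 19/26) → index 3
j=3: u_3=187/300 ∈ [11/26, 19/26) → index 3
j=4: u_4=247/300 ∈ [19/26, 1) → index 4

0 1 3 3 4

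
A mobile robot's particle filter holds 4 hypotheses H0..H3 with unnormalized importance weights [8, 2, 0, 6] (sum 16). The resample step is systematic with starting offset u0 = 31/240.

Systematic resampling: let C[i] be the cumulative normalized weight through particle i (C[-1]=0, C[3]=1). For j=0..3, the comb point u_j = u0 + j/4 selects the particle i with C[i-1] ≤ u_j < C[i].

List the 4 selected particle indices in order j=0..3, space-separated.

0 0 3 3

C = [1/2, 5/8, 5/8, 1]
j=0: u_0=31/240 ∈ [0, 1/2) → index 0
j=1: u_1=91/240 ∈ [0, 1/2) → index 0
j=2: u_2=151/240 ∈ [5/8, 1) → index 3
j=3: u_3=211/240 ∈ [5/8, 1) → index 3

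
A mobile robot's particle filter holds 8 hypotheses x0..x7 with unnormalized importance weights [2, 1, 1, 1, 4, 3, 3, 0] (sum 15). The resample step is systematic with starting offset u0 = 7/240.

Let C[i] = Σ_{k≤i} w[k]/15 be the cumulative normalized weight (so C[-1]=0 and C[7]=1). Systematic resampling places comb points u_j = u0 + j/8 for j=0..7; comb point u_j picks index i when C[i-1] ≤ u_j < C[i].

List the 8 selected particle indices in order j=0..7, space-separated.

C = [2/15, 1/5, 4/15, 1/3, 3/5, 4/5, 1, 1]
j=0: u_0=7/240 ∈ [0, 2/15) → index 0
j=1: u_1=37/240 ∈ [2/15, 1/5) → index 1
j=2: u_2=67/240 ∈ [4/15, 1/3) → index 3
j=3: u_3=97/240 ∈ [1/3, 3/5) → index 4
j=4: u_4=127/240 ∈ [1/3, 3/5) → index 4
j=5: u_5=157/240 ∈ [3/5, 4/5) → index 5
j=6: u_6=187/240 ∈ [3/5, 4/5) → index 5
j=7: u_7=217/240 ∈ [4/5, 1) → index 6

0 1 3 4 4 5 5 6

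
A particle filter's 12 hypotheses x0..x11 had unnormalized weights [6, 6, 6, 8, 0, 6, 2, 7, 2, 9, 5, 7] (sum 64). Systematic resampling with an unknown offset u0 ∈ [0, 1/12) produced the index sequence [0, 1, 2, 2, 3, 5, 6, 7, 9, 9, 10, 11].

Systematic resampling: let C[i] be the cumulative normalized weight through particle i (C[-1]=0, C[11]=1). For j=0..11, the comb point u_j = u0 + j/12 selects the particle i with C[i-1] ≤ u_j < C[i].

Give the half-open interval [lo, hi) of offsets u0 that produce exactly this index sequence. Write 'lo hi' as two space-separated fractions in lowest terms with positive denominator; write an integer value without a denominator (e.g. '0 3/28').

C = [3/32, 3/16, 9/32, 13/32, 13/32, 1/2, 17/32, 41/64, 43/64, 13/16, 57/64, 1]
j=0 picked index 0: u0 ∈ [0, 3/32)
j=1 picked index 1: u0 ∈ [1/96, 5/48)
j=2 picked index 2: u0 ∈ [1/48, 11/96)
j=3 picked index 2: u0 ∈ [-1/16, 1/32)
j=4 picked index 3: u0 ∈ [-5/96, 7/96)
j=5 picked index 5: u0 ∈ [-1/96, 1/12)
j=6 picked index 6: u0 ∈ [0, 1/32)
j=7 picked index 7: u0 ∈ [-5/96, 11/192)
j=8 picked index 9: u0 ∈ [1/192, 7/48)
j=9 picked index 9: u0 ∈ [-5/64, 1/16)
j=10 picked index 10: u0 ∈ [-1/48, 11/192)
j=11 picked index 11: u0 ∈ [-5/192, 1/12)
intersection: [1/48, 1/32)

1/48 1/32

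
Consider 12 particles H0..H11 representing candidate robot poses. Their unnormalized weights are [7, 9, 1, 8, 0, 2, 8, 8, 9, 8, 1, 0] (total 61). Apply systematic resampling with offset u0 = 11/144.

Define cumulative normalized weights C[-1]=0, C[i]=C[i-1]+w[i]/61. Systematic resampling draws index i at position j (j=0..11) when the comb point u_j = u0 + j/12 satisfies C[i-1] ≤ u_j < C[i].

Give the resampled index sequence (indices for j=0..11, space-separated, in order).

C = [7/61, 16/61, 17/61, 25/61, 25/61, 27/61, 35/61, 43/61, 52/61, 60/61, 1, 1]
j=0: u_0=11/144 ∈ [0, 7/61) → index 0
j=1: u_1=23/144 ∈ [7/61, 16/61) → index 1
j=2: u_2=35/144 ∈ [7/61, 16/61) → index 1
j=3: u_3=47/144 ∈ [17/61, 25/61) → index 3
j=4: u_4=59/144 ∈ [17/61, 25/61) → index 3
j=5: u_5=71/144 ∈ [27/61, 35/61) → index 6
j=6: u_6=83/144 ∈ [35/61, 43/61) → index 7
j=7: u_7=95/144 ∈ [35/61, 43/61) → index 7
j=8: u_8=107/144 ∈ [43/61, 52/61) → index 8
j=9: u_9=119/144 ∈ [43/61, 52/61) → index 8
j=10: u_10=131/144 ∈ [52/61, 60/61) → index 9
j=11: u_11=143/144 ∈ [60/61, 1) → index 10

0 1 1 3 3 6 7 7 8 8 9 10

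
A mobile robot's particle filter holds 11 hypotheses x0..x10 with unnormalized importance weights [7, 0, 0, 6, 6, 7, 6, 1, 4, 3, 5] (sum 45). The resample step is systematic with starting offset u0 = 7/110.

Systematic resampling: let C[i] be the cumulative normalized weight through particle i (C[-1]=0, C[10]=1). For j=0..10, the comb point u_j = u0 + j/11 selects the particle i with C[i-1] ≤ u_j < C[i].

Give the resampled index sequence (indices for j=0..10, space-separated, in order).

0 0 3 4 5 5 6 6 8 9 10

C = [7/45, 7/45, 7/45, 13/45, 19/45, 26/45, 32/45, 11/15, 37/45, 8/9, 1]
j=0: u_0=7/110 ∈ [0, 7/45) → index 0
j=1: u_1=17/110 ∈ [0, 7/45) → index 0
j=2: u_2=27/110 ∈ [7/45, 13/45) → index 3
j=3: u_3=37/110 ∈ [13/45, 19/45) → index 4
j=4: u_4=47/110 ∈ [19/45, 26/45) → index 5
j=5: u_5=57/110 ∈ [19/45, 26/45) → index 5
j=6: u_6=67/110 ∈ [26/45, 32/45) → index 6
j=7: u_7=7/10 ∈ [26/45, 32/45) → index 6
j=8: u_8=87/110 ∈ [11/15, 37/45) → index 8
j=9: u_9=97/110 ∈ [37/45, 8/9) → index 9
j=10: u_10=107/110 ∈ [8/9, 1) → index 10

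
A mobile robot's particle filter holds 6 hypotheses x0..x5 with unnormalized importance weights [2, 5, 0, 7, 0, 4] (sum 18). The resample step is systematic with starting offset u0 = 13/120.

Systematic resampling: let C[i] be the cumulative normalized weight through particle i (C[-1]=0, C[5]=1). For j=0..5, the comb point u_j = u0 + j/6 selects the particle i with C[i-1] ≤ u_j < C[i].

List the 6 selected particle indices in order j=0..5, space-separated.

0 1 3 3 3 5

C = [1/9, 7/18, 7/18, 7/9, 7/9, 1]
j=0: u_0=13/120 ∈ [0, 1/9) → index 0
j=1: u_1=11/40 ∈ [1/9, 7/18) → index 1
j=2: u_2=53/120 ∈ [7/18, 7/9) → index 3
j=3: u_3=73/120 ∈ [7/18, 7/9) → index 3
j=4: u_4=31/40 ∈ [7/18, 7/9) → index 3
j=5: u_5=113/120 ∈ [7/9, 1) → index 5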